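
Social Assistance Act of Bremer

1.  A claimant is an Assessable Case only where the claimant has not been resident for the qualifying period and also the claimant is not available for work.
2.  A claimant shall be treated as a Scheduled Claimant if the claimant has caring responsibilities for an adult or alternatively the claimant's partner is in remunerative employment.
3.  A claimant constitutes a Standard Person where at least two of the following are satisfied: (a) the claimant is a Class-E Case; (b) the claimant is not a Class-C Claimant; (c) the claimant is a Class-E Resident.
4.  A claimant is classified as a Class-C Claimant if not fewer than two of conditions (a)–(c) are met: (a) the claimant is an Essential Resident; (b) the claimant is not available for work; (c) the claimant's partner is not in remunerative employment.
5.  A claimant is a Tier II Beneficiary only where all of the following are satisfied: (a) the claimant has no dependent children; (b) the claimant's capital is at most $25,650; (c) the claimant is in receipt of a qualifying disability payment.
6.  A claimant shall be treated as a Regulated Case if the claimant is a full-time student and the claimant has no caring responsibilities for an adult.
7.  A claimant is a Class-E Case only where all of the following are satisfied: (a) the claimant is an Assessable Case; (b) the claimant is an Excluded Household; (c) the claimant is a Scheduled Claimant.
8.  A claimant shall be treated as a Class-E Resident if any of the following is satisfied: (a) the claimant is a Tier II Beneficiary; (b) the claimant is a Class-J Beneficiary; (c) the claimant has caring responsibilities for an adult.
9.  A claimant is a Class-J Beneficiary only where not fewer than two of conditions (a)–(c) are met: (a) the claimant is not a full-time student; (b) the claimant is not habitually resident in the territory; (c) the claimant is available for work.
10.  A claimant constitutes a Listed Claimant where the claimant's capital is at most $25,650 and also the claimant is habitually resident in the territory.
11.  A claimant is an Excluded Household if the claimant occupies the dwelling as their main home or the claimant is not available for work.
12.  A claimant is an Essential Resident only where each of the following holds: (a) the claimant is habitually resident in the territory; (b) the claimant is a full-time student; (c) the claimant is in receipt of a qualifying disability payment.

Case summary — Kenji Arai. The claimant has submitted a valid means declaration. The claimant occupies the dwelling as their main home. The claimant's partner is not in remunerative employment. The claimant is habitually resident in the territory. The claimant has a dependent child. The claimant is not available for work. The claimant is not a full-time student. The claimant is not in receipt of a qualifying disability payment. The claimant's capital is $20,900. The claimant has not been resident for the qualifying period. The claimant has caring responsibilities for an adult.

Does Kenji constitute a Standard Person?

Yes

Under paragraph 1: the claimant has not been resident for the qualifying period? yes; and the claimant is not available for work? yes. So the claimant is an Assessable Case.
Under paragraph 11: the claimant occupies the dwelling as their main home? yes; or the claimant is not available for work? yes. So the claimant is an Excluded Household.
Under paragraph 2: the claimant has caring responsibilities for an adult? yes; or the claimant's partner is in remunerative employment? no. So the claimant is a Scheduled Claimant.
Under paragraph 7: Assessable Case (paragraph 1)? yes; and Excluded Household (paragraph 11)? yes; and Scheduled Claimant (paragraph 2)? yes. So the claimant is a Class-E Case.
Under paragraph 12: the claimant is habitually resident in the territory? yes; and the claimant is a full-time student? no; and the claimant is in receipt of a qualifying disability payment? no. So the claimant is not an Essential Resident.
Under paragraph 4: Essential Resident (paragraph 12)? no; the claimant is not available for work? yes; the claimant's partner is not in remunerative employment? yes — 2 of 3 hold (need ≥2) → satisfied.
Under paragraph 5: the claimant has no dependent children? no; and claimant's capital: $20,900 ≤ $25,650? yes; and the claimant is in receipt of a qualifying disability payment? no. So the claimant is not a Tier II Beneficiary.
Under paragraph 9: the claimant is not a full-time student? yes; the claimant is not habitually resident in the territory? no; the claimant is available for work? no — 1 of 3 hold (need ≥2) → not satisfied.
Under paragraph 8: Tier II Beneficiary (paragraph 5)? no; or Class-J Beneficiary (paragraph 9)? no; or the claimant has caring responsibilities for an adult? yes. So the claimant is a Class-E Resident.
Under paragraph 3: Class-E Case (paragraph 7)? yes; not a Class-C Claimant (paragraph 4)? no; Class-E Resident (paragraph 8)? yes — 2 of 3 hold (need ≥2) → satisfied.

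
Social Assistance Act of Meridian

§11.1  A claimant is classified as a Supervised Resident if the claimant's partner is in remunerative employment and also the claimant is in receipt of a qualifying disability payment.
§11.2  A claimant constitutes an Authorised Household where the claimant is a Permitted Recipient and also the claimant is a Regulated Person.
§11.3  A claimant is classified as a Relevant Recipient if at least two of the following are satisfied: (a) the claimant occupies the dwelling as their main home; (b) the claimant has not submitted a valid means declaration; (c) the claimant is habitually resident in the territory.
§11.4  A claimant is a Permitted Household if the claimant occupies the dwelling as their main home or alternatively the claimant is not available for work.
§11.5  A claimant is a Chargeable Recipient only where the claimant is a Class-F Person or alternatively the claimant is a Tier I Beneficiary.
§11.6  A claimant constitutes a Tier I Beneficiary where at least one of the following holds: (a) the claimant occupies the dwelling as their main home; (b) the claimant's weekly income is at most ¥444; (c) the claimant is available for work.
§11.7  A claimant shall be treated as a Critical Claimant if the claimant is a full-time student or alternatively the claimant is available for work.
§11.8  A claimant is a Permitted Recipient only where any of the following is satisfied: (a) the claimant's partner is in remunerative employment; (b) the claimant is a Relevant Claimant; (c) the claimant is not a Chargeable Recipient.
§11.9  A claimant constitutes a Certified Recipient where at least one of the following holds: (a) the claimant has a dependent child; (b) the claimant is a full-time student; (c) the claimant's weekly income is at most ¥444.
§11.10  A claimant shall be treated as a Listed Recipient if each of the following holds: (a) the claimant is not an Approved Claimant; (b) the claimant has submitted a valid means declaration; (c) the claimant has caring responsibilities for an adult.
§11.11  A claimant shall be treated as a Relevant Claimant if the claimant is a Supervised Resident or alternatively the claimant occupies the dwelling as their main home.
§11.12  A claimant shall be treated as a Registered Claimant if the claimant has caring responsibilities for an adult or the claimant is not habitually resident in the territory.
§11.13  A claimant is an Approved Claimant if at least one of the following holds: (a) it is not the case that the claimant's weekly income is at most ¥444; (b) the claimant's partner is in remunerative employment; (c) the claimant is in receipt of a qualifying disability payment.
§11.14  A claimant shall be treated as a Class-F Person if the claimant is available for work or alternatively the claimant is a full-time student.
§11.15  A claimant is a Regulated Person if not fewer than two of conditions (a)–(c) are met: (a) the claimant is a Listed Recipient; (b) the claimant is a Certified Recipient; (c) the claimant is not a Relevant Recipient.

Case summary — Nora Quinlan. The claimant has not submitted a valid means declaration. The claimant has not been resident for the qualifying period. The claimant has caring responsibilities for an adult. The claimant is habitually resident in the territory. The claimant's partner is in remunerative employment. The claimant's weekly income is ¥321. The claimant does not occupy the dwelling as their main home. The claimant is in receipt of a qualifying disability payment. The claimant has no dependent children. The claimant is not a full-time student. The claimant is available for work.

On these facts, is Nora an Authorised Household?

§11.1 — Supervised Resident: [the claimant's partner is in remunerative employment? yes] AND [the claimant is in receipt of a qualifying disability payment? yes] → satisfied.
§11.11 — Relevant Claimant: [Supervised Resident (§11.1)? yes] OR [the claimant occupies the dwelling as their main home? no] → satisfied.
§11.14 — Class-F Person: [the claimant is available for work? yes] OR [the claimant is a full-time student? no] → satisfied.
§11.6 — Tier I Beneficiary: [the claimant occupies the dwelling as their main home? no] OR [claimant's weekly income: ¥321 ≤ ¥444? yes] OR [the claimant is available for work? yes] → satisfied.
§11.5 — Chargeable Recipient: [Class-F Person (§11.14)? yes] OR [Tier I Beneficiary (§11.6)? yes] → satisfied.
§11.8 — Permitted Recipient: [the claimant's partner is in remunerative employment? yes] OR [Relevant Claimant (§11.11)? yes] OR [not a Chargeable Recipient (§11.5)? no] → satisfied.
§11.13 — Approved Claimant: [claimant's weekly income: ¥321 ≤ ¥444? yes, so negated condition no] OR [the claimant's partner is in remunerative employment? yes] OR [the claimant is in receipt of a qualifying disability payment? yes] → satisfied.
§11.10 — Listed Recipient: [not an Approved Claimant (§11.13)? no] AND [the claimant has submitted a valid means declaration? no] AND [the claimant has caring responsibilities for an adult? yes] → not satisfied.
§11.9 — Certified Recipient: [the claimant has a dependent child? no] OR [the claimant is a full-time student? no] OR [claimant's weekly income: ¥321 ≤ ¥444? yes] → satisfied.
§11.3 — Relevant Recipient: the claimant occupies the dwelling as their main home? no; the claimant has not submitted a valid means declaration? yes; the claimant is habitually resident in the territory? yes — 2 of 3 hold (need ≥2) → satisfied.
§11.15 — Regulated Person: Listed Recipient (§11.10)? no; Certified Recipient (§11.9)? yes; not a Relevant Recipient (§11.3)? no — 1 of 3 hold (need ≥2) → not satisfied.
§11.2 — Authorised Household: [Permitted Recipient (§11.8)? yes] AND [Regulated Person (§11.15)? no] → not satisfied.

No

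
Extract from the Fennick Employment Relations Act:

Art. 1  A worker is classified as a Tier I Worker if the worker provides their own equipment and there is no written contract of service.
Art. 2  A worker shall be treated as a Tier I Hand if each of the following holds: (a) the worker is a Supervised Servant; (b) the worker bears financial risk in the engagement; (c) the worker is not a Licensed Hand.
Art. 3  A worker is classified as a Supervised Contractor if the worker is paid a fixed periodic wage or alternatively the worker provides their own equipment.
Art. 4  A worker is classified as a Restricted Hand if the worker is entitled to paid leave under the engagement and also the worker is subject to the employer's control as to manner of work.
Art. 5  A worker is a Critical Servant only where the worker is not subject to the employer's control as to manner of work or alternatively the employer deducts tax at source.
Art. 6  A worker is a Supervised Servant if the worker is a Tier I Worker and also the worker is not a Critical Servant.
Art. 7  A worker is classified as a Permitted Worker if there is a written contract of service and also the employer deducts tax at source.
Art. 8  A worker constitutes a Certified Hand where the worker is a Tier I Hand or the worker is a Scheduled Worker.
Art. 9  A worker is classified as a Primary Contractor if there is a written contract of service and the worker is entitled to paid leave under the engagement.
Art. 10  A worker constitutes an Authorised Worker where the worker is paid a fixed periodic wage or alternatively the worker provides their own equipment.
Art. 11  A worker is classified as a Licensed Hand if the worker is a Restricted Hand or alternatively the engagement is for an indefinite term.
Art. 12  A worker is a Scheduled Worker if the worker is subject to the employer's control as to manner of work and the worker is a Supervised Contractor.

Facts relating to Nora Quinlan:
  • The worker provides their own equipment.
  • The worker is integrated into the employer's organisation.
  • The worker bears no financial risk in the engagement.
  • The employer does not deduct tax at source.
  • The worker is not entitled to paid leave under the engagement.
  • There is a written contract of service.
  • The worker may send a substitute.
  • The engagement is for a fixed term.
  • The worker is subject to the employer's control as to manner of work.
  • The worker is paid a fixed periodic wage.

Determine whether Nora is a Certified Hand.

Under article 1: the worker provides their own equipment? yes; and there is no written contract of service? no. So the worker is not a Tier I Worker.
Under article 5: the worker is not subject to the employer's control as to manner of work? no; or the employer deducts tax at source? no. So the worker is not a Critical Servant.
Under article 6: Tier I Worker (article 1)? no; and not a Critical Servant (article 5)? yes. So the worker is not a Supervised Servant.
Under article 4: the worker is entitled to paid leave under the engagement? no; and the worker is subject to the employer's control as to manner of work? yes. So the worker is not a Restricted Hand.
Under article 11: Restricted Hand (article 4)? no; or the engagement is for an indefinite term? no. So the worker is not a Licensed Hand.
Under article 2: Supervised Servant (article 6)? no; and the worker bears financial risk in the engagement? no; and not a Licensed Hand (article 11)? yes. So the worker is not a Tier I Hand.
Under article 3: the worker is paid a fixed periodic wage? yes; or the worker provides their own equipment? yes. So the worker is a Supervised Contractor.
Under article 12: the worker is subject to the employer's control as to manner of work? yes; and Supervised Contractor (article 3)? yes. So the worker is a Scheduled Worker.
Under article 8: Tier I Hand (article 2)? no; or Scheduled Worker (article 12)? yes. So the worker is a Certified Hand.

Yes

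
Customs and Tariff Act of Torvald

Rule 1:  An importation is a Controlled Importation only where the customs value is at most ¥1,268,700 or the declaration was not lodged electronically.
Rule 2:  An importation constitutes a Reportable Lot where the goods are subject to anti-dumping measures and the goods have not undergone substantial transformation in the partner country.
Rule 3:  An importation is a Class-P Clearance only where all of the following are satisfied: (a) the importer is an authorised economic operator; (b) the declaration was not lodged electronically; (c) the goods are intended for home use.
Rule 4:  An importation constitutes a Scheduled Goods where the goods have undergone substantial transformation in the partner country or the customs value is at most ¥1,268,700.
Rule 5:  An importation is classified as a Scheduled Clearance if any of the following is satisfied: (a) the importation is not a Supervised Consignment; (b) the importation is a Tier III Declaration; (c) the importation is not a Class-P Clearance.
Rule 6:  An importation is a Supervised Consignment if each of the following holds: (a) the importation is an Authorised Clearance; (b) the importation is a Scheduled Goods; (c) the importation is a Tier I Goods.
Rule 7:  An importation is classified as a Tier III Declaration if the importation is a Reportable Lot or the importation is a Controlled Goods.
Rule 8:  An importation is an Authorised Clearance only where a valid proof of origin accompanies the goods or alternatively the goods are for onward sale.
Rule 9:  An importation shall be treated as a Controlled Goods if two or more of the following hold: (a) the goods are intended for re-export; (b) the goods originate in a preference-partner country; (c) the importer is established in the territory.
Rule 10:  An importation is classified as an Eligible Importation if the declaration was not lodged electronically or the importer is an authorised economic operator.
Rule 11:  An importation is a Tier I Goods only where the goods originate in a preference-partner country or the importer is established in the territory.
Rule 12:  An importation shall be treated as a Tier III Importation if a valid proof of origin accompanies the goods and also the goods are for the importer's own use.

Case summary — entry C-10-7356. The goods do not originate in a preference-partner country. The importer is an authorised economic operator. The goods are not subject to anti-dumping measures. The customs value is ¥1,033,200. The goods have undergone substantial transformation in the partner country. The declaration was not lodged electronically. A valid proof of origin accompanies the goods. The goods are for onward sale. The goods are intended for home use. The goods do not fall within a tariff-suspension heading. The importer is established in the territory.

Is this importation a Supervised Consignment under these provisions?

Yes

Under rule 8: a valid proof of origin accompanies the goods? yes; or the goods are for onward sale? yes. So the importation is an Authorised Clearance.
Under rule 4: the goods have undergone substantial transformation in the partner country? yes; or customs value: ¥1,033,200 ≤ ¥1,268,700? yes. So the importation is a Scheduled Goods.
Under rule 11: the goods originate in a preference-partner country? no; or the importer is established in the territory? yes. So the importation is a Tier I Goods.
Under rule 6: Authorised Clearance (rule 8)? yes; and Scheduled Goods (rule 4)? yes; and Tier I Goods (rule 11)? yes. So the importation is a Supervised Consignment.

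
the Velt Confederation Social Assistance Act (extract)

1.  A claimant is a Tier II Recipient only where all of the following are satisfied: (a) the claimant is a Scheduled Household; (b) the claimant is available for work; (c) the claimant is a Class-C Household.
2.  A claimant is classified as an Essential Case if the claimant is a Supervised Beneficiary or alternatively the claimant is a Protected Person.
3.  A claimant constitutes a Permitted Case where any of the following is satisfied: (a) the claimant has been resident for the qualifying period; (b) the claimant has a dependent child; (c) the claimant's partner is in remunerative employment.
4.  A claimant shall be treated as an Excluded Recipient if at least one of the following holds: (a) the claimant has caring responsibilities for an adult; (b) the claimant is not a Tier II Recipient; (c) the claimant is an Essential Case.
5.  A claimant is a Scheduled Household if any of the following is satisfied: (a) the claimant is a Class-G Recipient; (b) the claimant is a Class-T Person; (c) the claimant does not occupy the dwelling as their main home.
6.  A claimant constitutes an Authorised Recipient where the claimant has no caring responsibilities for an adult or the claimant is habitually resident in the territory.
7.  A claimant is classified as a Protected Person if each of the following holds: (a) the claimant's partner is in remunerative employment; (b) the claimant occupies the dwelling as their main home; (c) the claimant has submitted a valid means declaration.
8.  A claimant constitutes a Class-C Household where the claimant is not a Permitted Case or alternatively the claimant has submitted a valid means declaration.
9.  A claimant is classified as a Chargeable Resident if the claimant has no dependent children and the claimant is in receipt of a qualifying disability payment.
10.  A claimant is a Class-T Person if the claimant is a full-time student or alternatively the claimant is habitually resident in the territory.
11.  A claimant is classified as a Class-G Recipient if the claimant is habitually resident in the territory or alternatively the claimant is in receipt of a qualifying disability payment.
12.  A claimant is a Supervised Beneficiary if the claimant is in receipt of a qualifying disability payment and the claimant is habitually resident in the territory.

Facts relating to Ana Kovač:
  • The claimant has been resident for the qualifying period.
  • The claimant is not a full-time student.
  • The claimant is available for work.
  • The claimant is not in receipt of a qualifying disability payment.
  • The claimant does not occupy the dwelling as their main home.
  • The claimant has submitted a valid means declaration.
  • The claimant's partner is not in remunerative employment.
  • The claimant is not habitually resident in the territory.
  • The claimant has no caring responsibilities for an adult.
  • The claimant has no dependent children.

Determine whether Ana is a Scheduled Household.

Yes

paragraph 11 — Class-G Recipient: [the claimant is habitually resident in the territory? no] OR [the claimant is in receipt of a qualifying disability payment? no] → not satisfied.
paragraph 10 — Class-T Person: [the claimant is a full-time student? no] OR [the claimant is habitually resident in the territory? no] → not satisfied.
paragraph 5 — Scheduled Household: [Class-G Recipient (paragraph 11)? no] OR [Class-T Person (paragraph 10)? no] OR [the claimant does not occupy the dwelling as their main home? yes] → satisfied.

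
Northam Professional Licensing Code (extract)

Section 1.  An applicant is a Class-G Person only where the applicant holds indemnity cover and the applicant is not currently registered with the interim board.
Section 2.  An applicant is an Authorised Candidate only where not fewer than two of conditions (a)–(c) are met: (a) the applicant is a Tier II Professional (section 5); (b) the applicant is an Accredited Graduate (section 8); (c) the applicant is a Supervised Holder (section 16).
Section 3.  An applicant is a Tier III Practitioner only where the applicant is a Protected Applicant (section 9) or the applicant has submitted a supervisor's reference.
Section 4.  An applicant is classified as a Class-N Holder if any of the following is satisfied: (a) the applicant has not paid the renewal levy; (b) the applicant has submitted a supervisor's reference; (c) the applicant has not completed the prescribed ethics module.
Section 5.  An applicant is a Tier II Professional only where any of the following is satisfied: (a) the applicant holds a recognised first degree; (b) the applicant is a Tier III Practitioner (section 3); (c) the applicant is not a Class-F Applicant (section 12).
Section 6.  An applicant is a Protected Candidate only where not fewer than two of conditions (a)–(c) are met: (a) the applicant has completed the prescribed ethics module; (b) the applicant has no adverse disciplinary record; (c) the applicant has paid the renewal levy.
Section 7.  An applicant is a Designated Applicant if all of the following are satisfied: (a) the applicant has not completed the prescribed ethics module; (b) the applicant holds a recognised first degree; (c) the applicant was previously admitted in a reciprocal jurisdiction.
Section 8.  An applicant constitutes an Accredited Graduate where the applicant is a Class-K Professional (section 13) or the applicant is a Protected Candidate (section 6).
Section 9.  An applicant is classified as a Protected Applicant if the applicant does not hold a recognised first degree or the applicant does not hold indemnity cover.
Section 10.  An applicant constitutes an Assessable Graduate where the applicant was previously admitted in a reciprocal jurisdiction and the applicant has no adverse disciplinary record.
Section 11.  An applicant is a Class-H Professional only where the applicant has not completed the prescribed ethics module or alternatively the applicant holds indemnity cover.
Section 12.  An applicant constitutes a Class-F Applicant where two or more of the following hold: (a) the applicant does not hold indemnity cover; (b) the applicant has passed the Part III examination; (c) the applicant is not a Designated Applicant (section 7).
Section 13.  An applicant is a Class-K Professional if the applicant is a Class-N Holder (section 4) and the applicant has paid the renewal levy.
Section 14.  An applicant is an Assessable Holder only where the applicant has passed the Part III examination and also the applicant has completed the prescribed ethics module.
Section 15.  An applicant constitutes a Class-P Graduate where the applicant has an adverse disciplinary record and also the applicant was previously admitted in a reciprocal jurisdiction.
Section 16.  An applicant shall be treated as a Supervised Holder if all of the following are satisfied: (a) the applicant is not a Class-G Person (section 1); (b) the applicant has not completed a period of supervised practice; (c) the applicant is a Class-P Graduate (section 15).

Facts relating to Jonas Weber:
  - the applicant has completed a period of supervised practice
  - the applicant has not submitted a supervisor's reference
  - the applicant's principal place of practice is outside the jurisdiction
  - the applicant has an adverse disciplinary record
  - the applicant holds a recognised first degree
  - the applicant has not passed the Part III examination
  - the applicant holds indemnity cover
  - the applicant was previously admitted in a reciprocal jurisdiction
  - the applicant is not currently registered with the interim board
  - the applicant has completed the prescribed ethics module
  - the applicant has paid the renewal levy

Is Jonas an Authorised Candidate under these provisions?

section 9 — Protected Applicant: [the applicant does not hold a recognised first degree? no] OR [the applicant does not hold indemnity cover? no] → not satisfied.
section 3 — Tier III Practitioner: [Protected Applicant (section 9)? no] OR [the applicant has submitted a supervisor's reference? no] → not satisfied.
section 7 — Designated Applicant: [the applicant has not completed the prescribed ethics module? no] AND [the applicant holds a recognised first degree? yes] AND [the applicant was previously admitted in a reciprocal jurisdiction? yes] → not satisfied.
section 12 — Class-F Applicant: the applicant does not hold indemnity cover? no; the applicant has passed the Part III examination? no; not a Designated Applicant (section 7)? yes — 1 of 3 hold (need ≥2) → not satisfied.
section 5 — Tier II Professional: [the applicant holds a recognised first degree? yes] OR [Tier III Practitioner (section 3)? no] OR [not a Class-F Applicant (section 12)? yes] → satisfied.
section 4 — Class-N Holder: [the applicant has not paid the renewal levy? no] OR [the applicant has submitted a supervisor's reference? no] OR [the applicant has not completed the prescribed ethics module? no] → not satisfied.
section 13 — Class-K Professional: [Class-N Holder (section 4)? no] AND [the applicant has paid the renewal levy? yes] → not satisfied.
section 6 — Protected Candidate: the applicant has completed the prescribed ethics module? yes; the applicant has no adverse disciplinary record? no; the applicant has paid the renewal levy? yes — 2 of 3 hold (need ≥2) → satisfied.
section 8 — Accredited Graduate: [Class-K Professional (section 13)? no] OR [Protected Candidate (section 6)? yes] → satisfied.
section 1 — Class-G Person: [the applicant holds indemnity cover? yes] AND [the applicant is not currently registered with the interim board? yes] → satisfied.
section 15 — Class-P Graduate: [the applicant has an adverse disciplinary record? yes] AND [the applicant was previously admitted in a reciprocal jurisdiction? yes] → satisfied.
section 16 — Supervised Holder: [not a Class-G Person (section 1)? no] AND [the applicant has not completed a period of supervised practice? no] AND [Class-P Graduate (section 15)? yes] → not satisfied.
section 2 — Authorised Candidate: Tier II Professional (section 5)? yes; Accredited Graduate (section 8)? yes; Supervised Holder (section 16)? no — 2 of 3 hold (need ≥2) → satisfied.

Yes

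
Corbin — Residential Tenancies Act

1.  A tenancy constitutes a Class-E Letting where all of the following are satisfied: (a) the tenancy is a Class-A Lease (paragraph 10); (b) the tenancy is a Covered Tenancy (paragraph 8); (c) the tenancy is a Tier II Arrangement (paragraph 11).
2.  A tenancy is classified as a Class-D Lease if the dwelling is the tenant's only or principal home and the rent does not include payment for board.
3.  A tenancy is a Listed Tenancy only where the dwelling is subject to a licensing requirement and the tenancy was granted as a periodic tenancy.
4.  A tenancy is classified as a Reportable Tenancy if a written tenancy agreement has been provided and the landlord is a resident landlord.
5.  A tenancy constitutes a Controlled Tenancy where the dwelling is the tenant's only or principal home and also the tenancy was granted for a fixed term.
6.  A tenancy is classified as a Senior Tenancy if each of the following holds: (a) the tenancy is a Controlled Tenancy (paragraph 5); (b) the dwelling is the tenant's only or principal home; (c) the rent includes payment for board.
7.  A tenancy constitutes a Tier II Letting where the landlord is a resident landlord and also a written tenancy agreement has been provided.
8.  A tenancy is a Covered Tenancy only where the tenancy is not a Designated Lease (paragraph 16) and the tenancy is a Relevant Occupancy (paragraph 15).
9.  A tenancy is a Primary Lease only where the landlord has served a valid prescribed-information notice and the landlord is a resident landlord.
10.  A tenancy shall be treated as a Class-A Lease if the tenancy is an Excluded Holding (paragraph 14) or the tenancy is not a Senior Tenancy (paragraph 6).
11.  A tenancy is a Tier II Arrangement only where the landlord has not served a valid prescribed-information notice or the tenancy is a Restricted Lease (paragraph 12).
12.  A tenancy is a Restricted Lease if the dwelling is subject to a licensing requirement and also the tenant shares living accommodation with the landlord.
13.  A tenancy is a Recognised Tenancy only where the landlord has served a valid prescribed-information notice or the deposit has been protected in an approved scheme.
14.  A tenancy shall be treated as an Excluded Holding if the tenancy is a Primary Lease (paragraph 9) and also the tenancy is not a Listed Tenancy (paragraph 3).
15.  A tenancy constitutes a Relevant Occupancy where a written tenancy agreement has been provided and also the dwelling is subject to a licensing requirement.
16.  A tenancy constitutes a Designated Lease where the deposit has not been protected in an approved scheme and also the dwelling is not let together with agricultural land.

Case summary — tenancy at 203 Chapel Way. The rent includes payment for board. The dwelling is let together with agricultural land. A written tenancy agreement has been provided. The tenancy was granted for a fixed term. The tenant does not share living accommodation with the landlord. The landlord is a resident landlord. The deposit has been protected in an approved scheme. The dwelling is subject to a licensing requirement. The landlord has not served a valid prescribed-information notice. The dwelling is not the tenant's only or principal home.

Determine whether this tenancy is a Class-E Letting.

Yes

Under paragraph 9: the landlord has served a valid prescribed-information notice? no; and the landlord is a resident landlord? yes. So the tenancy is not a Primary Lease.
Under paragraph 3: the dwelling is subject to a licensing requirement? yes; and the tenancy was granted as a periodic tenancy? no. So the tenancy is not a Listed Tenancy.
Under paragraph 14: Primary Lease (paragraph 9)? no; and not a Listed Tenancy (paragraph 3)? yes. So the tenancy is not an Excluded Holding.
Under paragraph 5: the dwelling is the tenant's only or principal home? no; and the tenancy was granted for a fixed term? yes. So the tenancy is not a Controlled Tenancy.
Under paragraph 6: Controlled Tenancy (paragraph 5)? no; and the dwelling is the tenant's only or principal home? no; and the rent includes payment for board? yes. So the tenancy is not a Senior Tenancy.
Under paragraph 10: Excluded Holding (paragraph 14)? no; or not a Senior Tenancy (paragraph 6)? yes. So the tenancy is a Class-A Lease.
Under paragraph 16: the deposit has not been protected in an approved scheme? no; and the dwelling is not let together with agricultural land? no. So the tenancy is not a Designated Lease.
Under paragraph 15: a written tenancy agreement has been provided? yes; and the dwelling is subject to a licensing requirement? yes. So the tenancy is a Relevant Occupancy.
Under paragraph 8: not a Designated Lease (paragraph 16)? yes; and Relevant Occupancy (paragraph 15)? yes. So the tenancy is a Covered Tenancy.
Under paragraph 12: the dwelling is subject to a licensing requirement? yes; and the tenant shares living accommodation with the landlord? no. So the tenancy is not a Restricted Lease.
Under paragraph 11: the landlord has not served a valid prescribed-information notice? yes; or Restricted Lease (paragraph 12)? no. So the tenancy is a Tier II Arrangement.
Under paragraph 1: Class-A Lease (paragraph 10)? yes; and Covered Tenancy (paragraph 8)? yes; and Tier II Arrangement (paragraph 11)? yes. So the tenancy is a Class-E Letting.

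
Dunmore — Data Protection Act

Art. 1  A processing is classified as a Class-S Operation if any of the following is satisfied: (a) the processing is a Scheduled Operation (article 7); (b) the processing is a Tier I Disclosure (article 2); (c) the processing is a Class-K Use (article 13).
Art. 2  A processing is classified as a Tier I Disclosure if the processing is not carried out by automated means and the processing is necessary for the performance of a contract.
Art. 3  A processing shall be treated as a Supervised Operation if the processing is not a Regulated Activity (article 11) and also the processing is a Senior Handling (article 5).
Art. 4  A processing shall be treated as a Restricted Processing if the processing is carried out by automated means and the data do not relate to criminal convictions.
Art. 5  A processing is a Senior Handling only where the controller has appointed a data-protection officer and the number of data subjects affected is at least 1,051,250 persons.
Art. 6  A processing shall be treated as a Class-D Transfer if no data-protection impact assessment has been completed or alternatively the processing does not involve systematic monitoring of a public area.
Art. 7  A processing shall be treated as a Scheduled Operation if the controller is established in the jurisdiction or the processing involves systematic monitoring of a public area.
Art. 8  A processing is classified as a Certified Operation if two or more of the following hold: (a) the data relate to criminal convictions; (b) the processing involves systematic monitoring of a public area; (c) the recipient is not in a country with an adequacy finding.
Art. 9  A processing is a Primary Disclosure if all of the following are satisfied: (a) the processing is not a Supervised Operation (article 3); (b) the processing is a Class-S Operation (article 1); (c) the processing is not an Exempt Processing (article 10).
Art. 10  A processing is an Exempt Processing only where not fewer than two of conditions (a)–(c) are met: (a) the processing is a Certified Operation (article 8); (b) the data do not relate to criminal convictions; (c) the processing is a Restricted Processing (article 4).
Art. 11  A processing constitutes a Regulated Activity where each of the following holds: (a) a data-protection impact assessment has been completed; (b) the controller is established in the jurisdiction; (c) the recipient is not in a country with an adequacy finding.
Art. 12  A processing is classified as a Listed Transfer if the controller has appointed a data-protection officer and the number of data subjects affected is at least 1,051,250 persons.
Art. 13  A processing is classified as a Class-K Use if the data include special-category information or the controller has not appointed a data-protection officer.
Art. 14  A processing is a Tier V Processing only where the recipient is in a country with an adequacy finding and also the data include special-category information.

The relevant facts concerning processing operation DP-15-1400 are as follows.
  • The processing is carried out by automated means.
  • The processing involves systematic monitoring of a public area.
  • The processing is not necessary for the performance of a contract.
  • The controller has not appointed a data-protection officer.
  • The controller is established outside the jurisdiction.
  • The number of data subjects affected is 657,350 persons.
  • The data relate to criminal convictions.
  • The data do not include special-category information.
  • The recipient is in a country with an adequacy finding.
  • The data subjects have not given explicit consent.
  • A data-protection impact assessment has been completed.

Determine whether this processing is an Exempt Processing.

Under article 8: the data relate to criminal convictions? yes; the processing involves systematic monitoring of a public area? yes; the recipient is not in a country with an adequacy finding? no — 2 of 3 hold (need ≥2) → satisfied.
Under article 4: the processing is carried out by automated means? yes; and the data do not relate to criminal convictions? no. So the processing is not a Restricted Processing.
Under article 10: Certified Operation (article 8)? yes; the data do not relate to criminal convictions? no; Restricted Processing (article 4)? no — 1 of 3 hold (need ≥2) → not satisfied.

No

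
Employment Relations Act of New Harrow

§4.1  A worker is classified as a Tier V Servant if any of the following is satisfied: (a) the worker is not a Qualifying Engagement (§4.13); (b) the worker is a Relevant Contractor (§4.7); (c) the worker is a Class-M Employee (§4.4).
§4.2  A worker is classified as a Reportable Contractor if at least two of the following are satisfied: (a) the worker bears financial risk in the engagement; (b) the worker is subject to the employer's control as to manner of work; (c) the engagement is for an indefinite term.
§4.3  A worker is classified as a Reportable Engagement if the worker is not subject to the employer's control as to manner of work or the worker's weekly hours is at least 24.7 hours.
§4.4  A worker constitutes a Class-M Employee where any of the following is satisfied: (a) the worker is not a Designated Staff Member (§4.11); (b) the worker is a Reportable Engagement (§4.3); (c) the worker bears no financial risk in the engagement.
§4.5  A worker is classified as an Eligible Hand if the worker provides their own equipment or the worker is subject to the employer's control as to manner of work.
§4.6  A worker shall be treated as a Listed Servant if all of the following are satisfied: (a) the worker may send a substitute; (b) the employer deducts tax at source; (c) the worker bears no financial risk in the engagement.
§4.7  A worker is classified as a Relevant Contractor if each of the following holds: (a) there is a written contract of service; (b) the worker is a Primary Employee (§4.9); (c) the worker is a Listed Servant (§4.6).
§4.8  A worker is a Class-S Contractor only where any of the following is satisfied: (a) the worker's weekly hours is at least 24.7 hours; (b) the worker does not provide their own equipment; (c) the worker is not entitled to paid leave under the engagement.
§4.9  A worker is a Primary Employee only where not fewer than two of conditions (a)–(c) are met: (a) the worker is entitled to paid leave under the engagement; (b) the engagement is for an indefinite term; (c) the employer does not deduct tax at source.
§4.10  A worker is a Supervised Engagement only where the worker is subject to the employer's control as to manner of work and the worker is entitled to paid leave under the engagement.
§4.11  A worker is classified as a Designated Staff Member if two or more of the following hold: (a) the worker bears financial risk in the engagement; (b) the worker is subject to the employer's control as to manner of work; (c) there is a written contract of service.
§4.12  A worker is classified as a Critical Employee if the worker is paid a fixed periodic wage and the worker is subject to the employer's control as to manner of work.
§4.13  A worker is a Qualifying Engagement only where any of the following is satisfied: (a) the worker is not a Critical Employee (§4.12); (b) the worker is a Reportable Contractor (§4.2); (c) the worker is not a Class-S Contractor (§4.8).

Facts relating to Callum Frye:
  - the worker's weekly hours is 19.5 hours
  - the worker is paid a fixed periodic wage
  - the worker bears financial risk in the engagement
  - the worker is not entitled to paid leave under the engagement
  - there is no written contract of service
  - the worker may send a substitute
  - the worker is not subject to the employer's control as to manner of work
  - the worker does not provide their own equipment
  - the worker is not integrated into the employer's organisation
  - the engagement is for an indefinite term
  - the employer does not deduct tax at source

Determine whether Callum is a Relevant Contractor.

§4.9 — Primary Employee: the worker is entitled to paid leave under the engagement? no; the engagement is for an indefinite term? yes; the employer does not deduct tax at source? yes — 2 of 3 hold (need ≥2) → satisfied.
§4.6 — Listed Servant: [the worker may send a substitute? yes] AND [the employer deducts tax at source? no] AND [the worker bears no financial risk in the engagement? no] → not satisfied.
§4.7 — Relevant Contractor: [there is a written contract of service? no] AND [Primary Employee (§4.9)? yes] AND [Listed Servant (§4.6)? no] → not satisfied.

No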